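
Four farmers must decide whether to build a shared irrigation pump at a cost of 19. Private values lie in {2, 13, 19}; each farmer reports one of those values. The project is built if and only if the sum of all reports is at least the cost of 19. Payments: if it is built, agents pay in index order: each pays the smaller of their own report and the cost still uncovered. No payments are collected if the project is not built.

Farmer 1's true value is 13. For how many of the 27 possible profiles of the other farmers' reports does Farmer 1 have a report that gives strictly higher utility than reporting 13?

Others report (2, 2, 13): truth gives 0; report 2 gives 11 > 0. Violating.
Others report (2, 2, 19): truth gives 0; report 2 gives 11 > 0. Violating.
Others report (2, 13, 2): truth gives 0; report 2 gives 11 > 0. Violating.
Others report (2, 13, 13): truth gives 0; report 2 gives 11 > 0. Violating.
Others report (2, 2, 2): truth gives 0; no alternative beats it.
(Checking all 27 profiles: 26 have a profitable deviation, 1 does not.)

26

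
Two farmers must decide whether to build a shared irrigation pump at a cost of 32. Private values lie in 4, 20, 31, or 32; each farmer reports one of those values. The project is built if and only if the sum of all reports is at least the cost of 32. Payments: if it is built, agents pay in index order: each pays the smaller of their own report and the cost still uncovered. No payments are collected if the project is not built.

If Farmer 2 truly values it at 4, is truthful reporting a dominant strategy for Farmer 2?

Check each profile of the others' reports and compare truth against every alternative report.
Others report (20): truth gives 0, best alternative gives -8.
Others report (32): truth gives 4, best alternative gives 4.
Others report (31): truth gives 3, best alternative gives 3.
Others report (4): truth gives 0, best alternative gives 0.
In every case the truthful report is at least as good as any alternative, so it is a dominant strategy.

Yes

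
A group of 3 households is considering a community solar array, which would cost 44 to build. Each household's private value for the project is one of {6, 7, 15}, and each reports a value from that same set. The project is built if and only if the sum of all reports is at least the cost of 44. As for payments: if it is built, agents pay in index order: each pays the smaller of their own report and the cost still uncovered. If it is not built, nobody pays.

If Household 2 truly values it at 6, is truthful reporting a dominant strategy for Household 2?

Yes

Check each profile of the others' reports and compare truth against every alternative report.
Others report (6, 6): truth gives 0, best alternative gives 0.
Others report (6, 7): truth gives 0, best alternative gives 0.
Others report (6, 15): truth gives 0, best alternative gives 0.
Others report (7, 6): truth gives 0, best alternative gives 0.
Others report (7, 7): truth gives 0, best alternative gives 0.
Others report (7, 15): truth gives 0, best alternative gives 0.
(Remaining 3 profiles checked similarly; truth is weakly best in each.)
In every case the truthful report is at least as good as any alternative, so it is a dominant strategy.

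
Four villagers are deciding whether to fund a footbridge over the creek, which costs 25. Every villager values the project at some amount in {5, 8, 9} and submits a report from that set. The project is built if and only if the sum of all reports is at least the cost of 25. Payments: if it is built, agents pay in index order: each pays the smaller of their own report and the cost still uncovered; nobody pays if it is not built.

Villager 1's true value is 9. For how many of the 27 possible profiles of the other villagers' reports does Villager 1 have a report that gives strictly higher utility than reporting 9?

Others report (5, 5, 8): truth gives 0; report 8 gives 1 > 0. Violating.
Others report (5, 5, 9): truth gives 0; report 8 gives 1 > 0. Violating.
Others report (5, 8, 5): truth gives 0; report 8 gives 1 > 0. Violating.
Others report (5, 8, 8): truth gives 0; report 5 gives 4 > 0. Violating.
Others report (5, 5, 5): truth gives 0; no alternative beats it.
(Checking all 27 profiles: 26 have a profitable deviation, 1 does not.)

26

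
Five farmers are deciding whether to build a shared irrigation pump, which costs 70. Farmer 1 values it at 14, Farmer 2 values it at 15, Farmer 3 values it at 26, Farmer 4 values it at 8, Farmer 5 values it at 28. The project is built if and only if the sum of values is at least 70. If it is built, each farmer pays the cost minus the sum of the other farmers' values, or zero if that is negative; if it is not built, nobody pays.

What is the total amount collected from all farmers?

Total value 91 ≥ cost 70, so it is built.
Farmer 1: others sum to 77; max(0, 70 - 77) = 0.
Farmer 2: others sum to 76; max(0, 70 - 76) = 0.
Farmer 3: others sum to 65; max(0, 70 - 65) = 5.
Farmer 4: others sum to 83; max(0, 70 - 83) = 0.
Farmer 5: others sum to 63; max(0, 70 - 63) = 7.
Total collected = 0 + 0 + 5 + 0 + 7 = 12.

12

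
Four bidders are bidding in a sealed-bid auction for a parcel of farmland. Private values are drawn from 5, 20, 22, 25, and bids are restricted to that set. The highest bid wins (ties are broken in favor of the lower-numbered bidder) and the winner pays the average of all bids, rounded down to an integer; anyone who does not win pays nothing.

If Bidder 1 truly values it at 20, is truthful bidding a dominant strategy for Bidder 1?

Consider the case where Bidder 2 bids 5, Bidder 3 bids 5 and Bidder 4 bids 5.
Truthful bid 20: wins, pays 8, utility 20 - 8 = 12.
Bid 5 instead: wins, pays 5, utility 20 - 5 = 15.
Since 15 > 12, bidding 5 is strictly better here, so truthful bidding is not dominant.

No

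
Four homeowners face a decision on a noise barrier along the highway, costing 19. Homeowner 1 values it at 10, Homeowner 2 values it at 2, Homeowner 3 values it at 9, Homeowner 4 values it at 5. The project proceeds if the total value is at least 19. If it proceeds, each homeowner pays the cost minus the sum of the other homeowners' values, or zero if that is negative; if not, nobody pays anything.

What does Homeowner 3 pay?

2

Total value 26 ≥ cost 19, so the project is built.
The other homeowners' values sum to 17.
Cost minus that sum is 19 - 17 = 2.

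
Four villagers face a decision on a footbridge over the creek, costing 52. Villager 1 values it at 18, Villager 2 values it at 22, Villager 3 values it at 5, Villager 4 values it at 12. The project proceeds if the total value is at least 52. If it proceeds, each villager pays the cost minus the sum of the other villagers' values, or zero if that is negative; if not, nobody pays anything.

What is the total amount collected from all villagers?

Total value 57 ≥ cost 52, so it is built.
Villager 1: others sum to 39; max(0, 52 - 39) = 13.
Villager 2: others sum to 35; max(0, 52 - 35) = 17.
Villager 3: others sum to 52; max(0, 52 - 52) = 0.
Villager 4: others sum to 45; max(0, 52 - 45) = 7.
Total collected = 13 + 17 + 0 + 7 = 37.

37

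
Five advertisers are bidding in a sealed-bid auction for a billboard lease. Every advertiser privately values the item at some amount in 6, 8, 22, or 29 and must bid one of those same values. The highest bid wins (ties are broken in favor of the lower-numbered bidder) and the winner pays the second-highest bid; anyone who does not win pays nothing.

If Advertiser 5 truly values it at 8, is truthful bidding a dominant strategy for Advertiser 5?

Yes

Check each profile of the others' bids and compare truth against every alternative bid.
Others bid (6, 6, 6, 6): truth gives 2, best alternative gives 2.
Others bid (6, 6, 6, 8): truth gives 0, best alternative gives 0.
Others bid (6, 6, 6, 22): truth gives 0, best alternative gives 0.
Others bid (6, 6, 6, 29): truth gives 0, best alternative gives 0.
Others bid (6, 6, 8, 6): truth gives 0, best alternative gives 0.
Others bid (6, 6, 8, 8): truth gives 0, best alternative gives 0.
(Remaining 250 profiles checked similarly; truth is weakly best in each.)
In every case the truthful bid is at least as good as any alternative, so it is a dominant strategy.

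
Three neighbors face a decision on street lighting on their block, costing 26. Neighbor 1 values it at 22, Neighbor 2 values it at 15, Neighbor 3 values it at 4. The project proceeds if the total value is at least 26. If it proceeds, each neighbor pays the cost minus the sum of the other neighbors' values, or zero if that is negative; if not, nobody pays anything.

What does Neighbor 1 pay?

7

Total value 41 ≥ cost 26, so the project is built.
The other neighbors' values sum to 19.
Cost minus that sum is 26 - 19 = 7.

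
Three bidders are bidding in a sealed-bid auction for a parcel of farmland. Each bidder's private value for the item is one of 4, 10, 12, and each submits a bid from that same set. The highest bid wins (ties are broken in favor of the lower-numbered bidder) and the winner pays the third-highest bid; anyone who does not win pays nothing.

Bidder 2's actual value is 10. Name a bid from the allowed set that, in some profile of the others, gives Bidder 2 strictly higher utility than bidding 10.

12

Suppose Bidder 1 bids 4 and Bidder 3 bids 12.
Bid 10: loses, pays 0, utility 0.
Bid 12: wins, pays 4, utility 10 - 4 = 6.
So bidding 12 beats truth here (6 > 0).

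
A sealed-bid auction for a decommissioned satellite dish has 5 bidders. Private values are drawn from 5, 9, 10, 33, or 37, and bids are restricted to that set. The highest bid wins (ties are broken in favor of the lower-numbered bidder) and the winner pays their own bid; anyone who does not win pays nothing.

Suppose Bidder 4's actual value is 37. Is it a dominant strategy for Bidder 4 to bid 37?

Consider the case where Bidder 1 bids 5, Bidder 2 bids 5, Bidder 3 bids 5 and Bidder 5 bids 5.
Truthful bid 37: wins, pays 37, utility 37 - 37 = 0.
Bid 9 instead: wins, pays 9, utility 37 - 9 = 28.
Since 28 > 0, bidding 9 is strictly better here, so truthful bidding is not dominant.

No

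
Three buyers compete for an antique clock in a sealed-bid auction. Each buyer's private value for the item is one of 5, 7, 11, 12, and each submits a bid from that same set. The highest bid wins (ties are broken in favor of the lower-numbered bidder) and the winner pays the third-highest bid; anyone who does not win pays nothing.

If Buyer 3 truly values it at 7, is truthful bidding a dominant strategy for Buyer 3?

Consider the case where Buyer 1 bids 5 and Buyer 2 bids 7.
Truthful bid 7: loses, pays 0, utility 0.
Bid 11 instead: wins, pays 5, utility 7 - 5 = 2.
Since 2 > 0, bidding 11 is strictly better here, so truthful bidding is not dominant.

No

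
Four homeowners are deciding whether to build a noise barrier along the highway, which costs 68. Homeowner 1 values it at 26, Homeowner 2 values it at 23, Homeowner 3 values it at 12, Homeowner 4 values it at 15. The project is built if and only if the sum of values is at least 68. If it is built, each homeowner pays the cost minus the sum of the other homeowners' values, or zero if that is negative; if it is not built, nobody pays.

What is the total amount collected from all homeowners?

Total value 76 ≥ cost 68, so it is built.
Homeowner 1: others sum to 50; max(0, 68 - 50) = 18.
Homeowner 2: others sum to 53; max(0, 68 - 53) = 15.
Homeowner 3: others sum to 64; max(0, 68 - 64) = 4.
Homeowner 4: others sum to 61; max(0, 68 - 61) = 7.
Total collected = 18 + 15 + 4 + 7 = 44.

44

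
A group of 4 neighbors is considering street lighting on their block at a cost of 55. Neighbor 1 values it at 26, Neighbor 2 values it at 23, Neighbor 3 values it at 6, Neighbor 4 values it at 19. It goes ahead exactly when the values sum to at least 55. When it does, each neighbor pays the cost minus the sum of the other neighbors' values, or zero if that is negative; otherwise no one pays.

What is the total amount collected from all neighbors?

11

Total value 74 ≥ cost 55, so it is built.
Neighbor 1: others sum to 48; max(0, 55 - 48) = 7.
Neighbor 2: others sum to 51; max(0, 55 - 51) = 4.
Neighbor 3: others sum to 68; max(0, 55 - 68) = 0.
Neighbor 4: others sum to 55; max(0, 55 - 55) = 0.
Total collected = 7 + 4 + 0 + 0 = 11.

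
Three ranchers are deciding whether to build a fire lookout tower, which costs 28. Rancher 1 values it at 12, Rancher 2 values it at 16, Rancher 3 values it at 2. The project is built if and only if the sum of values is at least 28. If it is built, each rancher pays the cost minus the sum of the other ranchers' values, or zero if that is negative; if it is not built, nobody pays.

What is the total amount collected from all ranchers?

Total value 30 ≥ cost 28, so it is built.
Rancher 1: others sum to 18; max(0, 28 - 18) = 10.
Rancher 2: others sum to 14; max(0, 28 - 14) = 14.
Rancher 3: others sum to 28; max(0, 28 - 28) = 0.
Total collected = 10 + 14 + 0 = 24.

24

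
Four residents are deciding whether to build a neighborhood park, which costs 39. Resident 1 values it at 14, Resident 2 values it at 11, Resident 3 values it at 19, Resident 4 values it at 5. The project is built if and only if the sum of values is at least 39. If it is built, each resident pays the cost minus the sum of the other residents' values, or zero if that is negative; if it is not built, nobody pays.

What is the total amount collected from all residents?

Total value 49 ≥ cost 39, so it is built.
Resident 1: others sum to 35; max(0, 39 - 35) = 4.
Resident 2: others sum to 38; max(0, 39 - 38) = 1.
Resident 3: others sum to 30; max(0, 39 - 30) = 9.
Resident 4: others sum to 44; max(0, 39 - 44) = 0.
Total collected = 4 + 1 + 9 + 0 = 14.

14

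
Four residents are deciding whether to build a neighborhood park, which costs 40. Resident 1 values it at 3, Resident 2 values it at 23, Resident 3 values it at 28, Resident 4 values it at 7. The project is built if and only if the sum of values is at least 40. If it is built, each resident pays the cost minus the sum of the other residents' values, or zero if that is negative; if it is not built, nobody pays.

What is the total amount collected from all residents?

Total value 61 ≥ cost 40, so it is built.
Resident 1: others sum to 58; max(0, 40 - 58) = 0.
Resident 2: others sum to 38; max(0, 40 - 38) = 2.
Resident 3: others sum to 33; max(0, 40 - 33) = 7.
Resident 4: others sum to 54; max(0, 40 - 54) = 0.
Total collected = 0 + 2 + 7 + 0 = 9.

9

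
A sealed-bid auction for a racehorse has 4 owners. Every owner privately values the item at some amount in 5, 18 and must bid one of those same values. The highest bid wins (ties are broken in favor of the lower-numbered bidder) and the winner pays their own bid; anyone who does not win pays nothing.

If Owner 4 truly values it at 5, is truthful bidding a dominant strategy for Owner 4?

Check each profile of the others' bids and compare truth against every alternative bid.
Others bid (5, 5, 5): truth gives 0, best alternative gives -13.
Others bid (5, 5, 18): truth gives 0, best alternative gives 0.
Others bid (5, 18, 5): truth gives 0, best alternative gives 0.
Others bid (5, 18, 18): truth gives 0, best alternative gives 0.
Others bid (18, 5, 5): truth gives 0, best alternative gives 0.
Others bid (18, 5, 18): truth gives 0, best alternative gives 0.
(Remaining 2 profiles checked similarly; truth is weakly best in each.)
In every case the truthful bid is at least as good as any alternative, so it is a dominant strategy.

Yes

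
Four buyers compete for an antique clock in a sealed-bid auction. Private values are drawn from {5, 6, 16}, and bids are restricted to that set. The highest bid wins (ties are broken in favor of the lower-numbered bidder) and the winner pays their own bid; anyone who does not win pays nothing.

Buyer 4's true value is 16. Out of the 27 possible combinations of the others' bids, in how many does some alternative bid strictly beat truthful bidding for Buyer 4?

Others bid (5, 5, 5): truth gives 0; bid 6 gives 10 > 0. Violating.
Others bid (5, 5, 6): truth gives 0; no alternative beats it.
Others bid (5, 5, 16): truth gives 0; no alternative beats it.
(Checking all 27 profiles: 1 has a profitable deviation, 26 do not.)

1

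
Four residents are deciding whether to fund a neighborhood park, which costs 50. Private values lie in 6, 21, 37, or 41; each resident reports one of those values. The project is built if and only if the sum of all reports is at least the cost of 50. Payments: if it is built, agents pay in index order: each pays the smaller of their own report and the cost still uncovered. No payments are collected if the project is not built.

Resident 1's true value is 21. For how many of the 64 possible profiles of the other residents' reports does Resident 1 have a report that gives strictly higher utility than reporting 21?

60

Others report (6, 6, 37): truth gives 0; report 6 gives 15 > 0. Violating.
Others report (6, 6, 41): truth gives 0; report 6 gives 15 > 0. Violating.
Others report (6, 21, 21): truth gives 0; report 6 gives 15 > 0. Violating.
Others report (6, 21, 37): truth gives 0; report 6 gives 15 > 0. Violating.
Others report (6, 6, 6): truth gives 0; no alternative beats it.
Others report (6, 6, 21): truth gives 0; no alternative beats it.
(Checking all 64 profiles: 60 have a profitable deviation, 4 do not.)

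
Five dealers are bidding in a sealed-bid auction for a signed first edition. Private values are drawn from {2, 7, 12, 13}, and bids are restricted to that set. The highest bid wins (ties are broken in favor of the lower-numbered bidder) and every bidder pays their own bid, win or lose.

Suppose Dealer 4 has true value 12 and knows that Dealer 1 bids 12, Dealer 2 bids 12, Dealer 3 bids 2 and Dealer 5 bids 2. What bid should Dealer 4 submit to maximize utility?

13

Bid 2: loses but pays 2, utility -2.
Bid 7: loses but pays 7, utility -7.
Bid 12: loses but pays 12, utility -12.
Bid 13: wins, pays 13, utility 12 - 13 = -1.
The best choice is 13 with utility -1.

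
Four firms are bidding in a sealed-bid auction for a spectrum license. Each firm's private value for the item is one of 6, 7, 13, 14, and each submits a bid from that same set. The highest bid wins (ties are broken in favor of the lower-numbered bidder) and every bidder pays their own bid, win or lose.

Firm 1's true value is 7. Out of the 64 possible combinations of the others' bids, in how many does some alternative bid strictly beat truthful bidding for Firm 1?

Others bid (6, 6, 6): truth gives 0; bid 6 gives 1 > 0. Violating.
Others bid (6, 6, 13): truth gives -7; bid 6 gives -6 > -7. Violating.
Others bid (6, 6, 14): truth gives -7; bid 6 gives -6 > -7. Violating.
Others bid (6, 7, 13): truth gives -7; bid 6 gives -6 > -7. Violating.
Others bid (6, 6, 7): truth gives 0; no alternative beats it.
Others bid (6, 7, 6): truth gives 0; no alternative beats it.
(Checking all 64 profiles: 57 have a profitable deviation, 7 do not.)

57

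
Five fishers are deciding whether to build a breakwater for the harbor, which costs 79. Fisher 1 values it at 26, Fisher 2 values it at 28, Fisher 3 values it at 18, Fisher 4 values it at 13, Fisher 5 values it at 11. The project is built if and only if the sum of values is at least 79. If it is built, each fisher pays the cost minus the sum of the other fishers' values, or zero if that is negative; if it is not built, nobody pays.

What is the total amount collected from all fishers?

Total value 96 ≥ cost 79, so it is built.
Fisher 1: others sum to 70; max(0, 79 - 70) = 9.
Fisher 2: others sum to 68; max(0, 79 - 68) = 11.
Fisher 3: others sum to 78; max(0, 79 - 78) = 1.
Fisher 4: others sum to 83; max(0, 79 - 83) = 0.
Fisher 5: others sum to 85; max(0, 79 - 85) = 0.
Total collected = 9 + 11 + 1 + 0 + 0 = 21.

21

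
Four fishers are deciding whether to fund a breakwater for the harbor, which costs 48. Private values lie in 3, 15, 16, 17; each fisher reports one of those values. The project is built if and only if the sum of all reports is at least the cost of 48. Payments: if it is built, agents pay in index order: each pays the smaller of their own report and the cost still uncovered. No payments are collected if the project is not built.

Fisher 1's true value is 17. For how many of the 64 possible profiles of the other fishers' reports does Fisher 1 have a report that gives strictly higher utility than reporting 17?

Others report (3, 15, 15): truth gives 0; report 15 gives 2 > 0. Violating.
Others report (3, 15, 16): truth gives 0; report 15 gives 2 > 0. Violating.
Others report (3, 15, 17): truth gives 0; report 15 gives 2 > 0. Violating.
Others report (3, 16, 15): truth gives 0; report 15 gives 2 > 0. Violating.
Others report (3, 3, 3): truth gives 0; no alternative beats it.
Others report (3, 3, 15): truth gives 0; no alternative beats it.
(Checking all 64 profiles: 54 have a profitable deviation, 10 do not.)

54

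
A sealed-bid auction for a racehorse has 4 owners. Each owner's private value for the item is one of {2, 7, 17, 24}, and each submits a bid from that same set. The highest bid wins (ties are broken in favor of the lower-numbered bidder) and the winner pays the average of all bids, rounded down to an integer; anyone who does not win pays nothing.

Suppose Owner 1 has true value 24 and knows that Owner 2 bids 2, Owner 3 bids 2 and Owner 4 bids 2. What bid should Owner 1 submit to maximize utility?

2

Bid 2: wins, pays 2, utility 24 - 2 = 22.
Bid 7: wins, pays 3, utility 24 - 3 = 21.
Bid 17: wins, pays 5, utility 24 - 5 = 19.
Bid 24: wins, pays 7, utility 24 - 7 = 17.
The best choice is 2 with utility 22.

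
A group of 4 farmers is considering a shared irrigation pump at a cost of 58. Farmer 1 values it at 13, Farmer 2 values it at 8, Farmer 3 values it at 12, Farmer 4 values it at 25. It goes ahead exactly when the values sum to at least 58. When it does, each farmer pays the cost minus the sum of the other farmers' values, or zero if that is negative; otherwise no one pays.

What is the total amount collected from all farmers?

58

Total value 58 ≥ cost 58, so it is built.
Farmer 1: others sum to 45; max(0, 58 - 45) = 13.
Farmer 2: others sum to 50; max(0, 58 - 50) = 8.
Farmer 3: others sum to 46; max(0, 58 - 46) = 12.
Farmer 4: others sum to 33; max(0, 58 - 33) = 25.
Total collected = 13 + 8 + 12 + 25 = 58.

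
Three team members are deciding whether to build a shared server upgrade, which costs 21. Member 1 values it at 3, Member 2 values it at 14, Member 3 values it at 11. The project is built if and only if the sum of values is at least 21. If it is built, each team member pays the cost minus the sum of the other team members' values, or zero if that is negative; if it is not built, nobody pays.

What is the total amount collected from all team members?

11

Total value 28 ≥ cost 21, so it is built.
Member 1: others sum to 25; max(0, 21 - 25) = 0.
Member 2: others sum to 14; max(0, 21 - 14) = 7.
Member 3: others sum to 17; max(0, 21 - 17) = 4.
Total collected = 0 + 7 + 4 = 11.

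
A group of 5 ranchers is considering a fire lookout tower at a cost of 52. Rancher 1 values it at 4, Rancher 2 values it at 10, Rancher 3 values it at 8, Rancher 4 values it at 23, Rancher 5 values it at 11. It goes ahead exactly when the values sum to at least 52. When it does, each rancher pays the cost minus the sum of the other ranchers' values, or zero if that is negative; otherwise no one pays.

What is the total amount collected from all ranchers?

Total value 56 ≥ cost 52, so it is built.
Rancher 1: others sum to 52; max(0, 52 - 52) = 0.
Rancher 2: others sum to 46; max(0, 52 - 46) = 6.
Rancher 3: others sum to 48; max(0, 52 - 48) = 4.
Rancher 4: others sum to 33; max(0, 52 - 33) = 19.
Rancher 5: others sum to 45; max(0, 52 - 45) = 7.
Total collected = 0 + 6 + 4 + 19 + 7 = 36.

36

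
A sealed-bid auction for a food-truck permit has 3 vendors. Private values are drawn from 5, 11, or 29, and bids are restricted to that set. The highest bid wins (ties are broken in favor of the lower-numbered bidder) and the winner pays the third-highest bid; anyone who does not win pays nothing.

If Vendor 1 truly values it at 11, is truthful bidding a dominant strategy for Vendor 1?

No

Consider the case where Vendor 2 bids 5 and Vendor 3 bids 29.
Truthful bid 11: loses, pays 0, utility 0.
Bid 29 instead: wins, pays 5, utility 11 - 5 = 6.
Since 6 > 0, bidding 29 is strictly better here, so truthful bidding is not dominant.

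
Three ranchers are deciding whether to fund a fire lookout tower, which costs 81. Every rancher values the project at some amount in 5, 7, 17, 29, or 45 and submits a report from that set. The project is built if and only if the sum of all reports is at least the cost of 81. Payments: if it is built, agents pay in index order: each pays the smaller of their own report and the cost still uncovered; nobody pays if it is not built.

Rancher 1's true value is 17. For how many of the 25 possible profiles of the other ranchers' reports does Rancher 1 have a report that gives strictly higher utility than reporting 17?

3

Others report (29, 45): truth gives 0; report 7 gives 10 > 0. Violating.
Others report (45, 29): truth gives 0; report 7 gives 10 > 0. Violating.
Others report (45, 45): truth gives 0; report 5 gives 12 > 0. Violating.
Others report (5, 5): truth gives 0; no alternative beats it.
Others report (5, 7): truth gives 0; no alternative beats it.
(Checking all 25 profiles: 3 have a profitable deviation, 22 do not.)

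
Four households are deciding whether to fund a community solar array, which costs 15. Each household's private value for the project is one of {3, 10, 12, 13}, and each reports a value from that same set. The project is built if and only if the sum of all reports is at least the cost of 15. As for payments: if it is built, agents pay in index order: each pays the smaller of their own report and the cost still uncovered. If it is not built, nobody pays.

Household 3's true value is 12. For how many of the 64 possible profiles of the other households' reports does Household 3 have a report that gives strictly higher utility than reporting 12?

Others report (3, 3, 10): truth gives 3; report 3 gives 9 > 3. Violating.
Others report (3, 3, 12): truth gives 3; report 3 gives 9 > 3. Violating.
Others report (3, 3, 13): truth gives 3; report 3 gives 9 > 3. Violating.
Others report (3, 3, 3): truth gives 3; no alternative beats it.
Others report (3, 10, 3): truth gives 10; no alternative beats it.
(Checking all 64 profiles: 3 have a profitable deviation, 61 do not.)

3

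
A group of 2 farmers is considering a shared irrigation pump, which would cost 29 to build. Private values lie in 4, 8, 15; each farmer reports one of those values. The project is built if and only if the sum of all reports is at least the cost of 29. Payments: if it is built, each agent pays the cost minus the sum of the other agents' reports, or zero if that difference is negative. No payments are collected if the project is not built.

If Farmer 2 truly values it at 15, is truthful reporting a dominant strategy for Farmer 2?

Check each profile of the others' reports and compare truth against every alternative report.
Others report (15): truth gives 1, best alternative gives 0.
Others report (4): truth gives 0, best alternative gives 0.
Others report (8): truth gives 0, best alternative gives 0.
In every case the truthful report is at least as good as any alternative, so it is a dominant strategy.

Yes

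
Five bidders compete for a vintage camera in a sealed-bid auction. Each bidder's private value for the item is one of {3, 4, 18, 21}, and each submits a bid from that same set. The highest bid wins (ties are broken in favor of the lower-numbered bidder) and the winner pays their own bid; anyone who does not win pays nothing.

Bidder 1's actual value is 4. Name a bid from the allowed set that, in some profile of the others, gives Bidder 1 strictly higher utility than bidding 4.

Suppose Bidder 2 bids 3, Bidder 3 bids 3, Bidder 4 bids 3 and Bidder 5 bids 3.
Bid 4: wins, pays 4, utility 4 - 4 = 0.
Bid 3: wins, pays 3, utility 4 - 3 = 1.
So bidding 3 beats truth here (1 > 0).

3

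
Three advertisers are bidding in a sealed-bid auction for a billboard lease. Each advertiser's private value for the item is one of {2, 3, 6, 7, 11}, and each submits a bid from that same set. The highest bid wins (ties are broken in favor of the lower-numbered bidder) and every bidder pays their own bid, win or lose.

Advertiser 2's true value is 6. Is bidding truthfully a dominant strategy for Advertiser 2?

No

Consider the case where Advertiser 1 bids 2 and Advertiser 3 bids 2.
Truthful bid 6: wins, pays 6, utility 6 - 6 = 0.
Bid 3 instead: wins, pays 3, utility 6 - 3 = 3.
Since 3 > 0, bidding 3 is strictly better here, so truthful bidding is not dominant.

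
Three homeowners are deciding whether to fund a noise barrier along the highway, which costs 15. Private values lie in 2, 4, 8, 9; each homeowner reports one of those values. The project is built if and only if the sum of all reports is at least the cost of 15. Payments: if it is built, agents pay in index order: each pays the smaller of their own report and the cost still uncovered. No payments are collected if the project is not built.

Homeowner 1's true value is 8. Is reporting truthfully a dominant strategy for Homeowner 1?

No

Consider the case where Homeowner 2 reports 2 and Homeowner 3 reports 9.
Truthful report 8: project built, pays 8, utility 8 - 8 = 0.
Report 4 instead: project built, pays 4, utility 8 - 4 = 4.
Since 4 > 0, reporting 4 is strictly better here, so truthful reporting is not dominant.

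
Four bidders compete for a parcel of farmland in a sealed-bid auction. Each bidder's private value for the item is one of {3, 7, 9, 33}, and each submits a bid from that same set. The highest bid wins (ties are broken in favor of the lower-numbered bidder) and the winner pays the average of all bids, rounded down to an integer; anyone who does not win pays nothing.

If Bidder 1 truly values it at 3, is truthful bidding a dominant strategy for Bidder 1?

Check each profile of the others' bids and compare truth against every alternative bid.
Others bid (7, 7, 7): truth gives 0, best alternative gives -4.
Others bid (3, 7, 7): truth gives 0, best alternative gives -3.
Others bid (7, 3, 7): truth gives 0, best alternative gives -3.
Others bid (7, 7, 3): truth gives 0, best alternative gives -3.
Others bid (3, 3, 7): truth gives 0, best alternative gives -2.
Others bid (3, 7, 3): truth gives 0, best alternative gives -2.
(Remaining 58 profiles checked similarly; truth is weakly best in each.)
In every case the truthful bid is at least as good as any alternative, so it is a dominant strategy.

Yes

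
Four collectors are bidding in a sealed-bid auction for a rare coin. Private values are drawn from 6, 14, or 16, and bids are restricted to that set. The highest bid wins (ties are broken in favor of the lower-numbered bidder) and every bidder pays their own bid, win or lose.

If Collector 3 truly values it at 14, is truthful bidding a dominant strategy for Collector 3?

No

Consider the case where Collector 1 bids 6, Collector 2 bids 6 and Collector 4 bids 16.
Truthful bid 14: loses but pays 14, utility -14.
Bid 6 instead: loses but pays 6, utility -6.
Since -6 > -14, bidding 6 is strictly better here, so truthful bidding is not dominant.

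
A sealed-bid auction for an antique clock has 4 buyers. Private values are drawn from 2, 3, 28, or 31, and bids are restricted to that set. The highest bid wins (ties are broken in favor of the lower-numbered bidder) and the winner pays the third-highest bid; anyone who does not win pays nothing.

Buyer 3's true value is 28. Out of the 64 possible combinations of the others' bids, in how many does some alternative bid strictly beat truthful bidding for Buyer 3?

12

Others bid (2, 2, 31): truth gives 0; bid 31 gives 26 > 0. Violating.
Others bid (2, 3, 31): truth gives 0; bid 31 gives 25 > 0. Violating.
Others bid (2, 28, 2): truth gives 0; bid 31 gives 26 > 0. Violating.
Others bid (2, 28, 3): truth gives 0; bid 31 gives 25 > 0. Violating.
Others bid (2, 2, 2): truth gives 26; no alternative beats it.
Others bid (2, 2, 3): truth gives 26; no alternative beats it.
(Checking all 64 profiles: 12 have a profitable deviation, 52 do not.)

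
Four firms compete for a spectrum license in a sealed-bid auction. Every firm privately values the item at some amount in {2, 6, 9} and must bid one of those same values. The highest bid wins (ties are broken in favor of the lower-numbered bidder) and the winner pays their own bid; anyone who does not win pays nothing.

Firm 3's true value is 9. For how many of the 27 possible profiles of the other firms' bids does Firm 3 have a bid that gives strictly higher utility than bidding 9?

2

Others bid (2, 2, 2): truth gives 0; bid 6 gives 3 > 0. Violating.
Others bid (2, 2, 6): truth gives 0; bid 6 gives 3 > 0. Violating.
Others bid (2, 2, 9): truth gives 0; no alternative beats it.
Others bid (2, 6, 2): truth gives 0; no alternative beats it.
(Checking all 27 profiles: 2 have a profitable deviation, 25 do not.)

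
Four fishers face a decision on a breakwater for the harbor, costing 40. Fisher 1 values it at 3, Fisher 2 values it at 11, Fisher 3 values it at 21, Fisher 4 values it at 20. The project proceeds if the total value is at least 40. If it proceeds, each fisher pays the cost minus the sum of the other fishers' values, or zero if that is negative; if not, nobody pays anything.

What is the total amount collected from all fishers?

Total value 55 ≥ cost 40, so it is built.
Fisher 1: others sum to 52; max(0, 40 - 52) = 0.
Fisher 2: others sum to 44; max(0, 40 - 44) = 0.
Fisher 3: others sum to 34; max(0, 40 - 34) = 6.
Fisher 4: others sum to 35; max(0, 40 - 35) = 5.
Total collected = 0 + 0 + 6 + 5 = 11.

11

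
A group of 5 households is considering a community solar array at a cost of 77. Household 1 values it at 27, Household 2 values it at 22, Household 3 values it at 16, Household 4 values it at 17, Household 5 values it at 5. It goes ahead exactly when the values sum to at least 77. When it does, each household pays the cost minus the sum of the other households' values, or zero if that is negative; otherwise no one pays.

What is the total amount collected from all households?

42

Total value 87 ≥ cost 77, so it is built.
Household 1: others sum to 60; max(0, 77 - 60) = 17.
Household 2: others sum to 65; max(0, 77 - 65) = 12.
Household 3: others sum to 71; max(0, 77 - 71) = 6.
Household 4: others sum to 70; max(0, 77 - 70) = 7.
Household 5: others sum to 82; max(0, 77 - 82) = 0.
Total collected = 17 + 12 + 6 + 7 + 0 = 42.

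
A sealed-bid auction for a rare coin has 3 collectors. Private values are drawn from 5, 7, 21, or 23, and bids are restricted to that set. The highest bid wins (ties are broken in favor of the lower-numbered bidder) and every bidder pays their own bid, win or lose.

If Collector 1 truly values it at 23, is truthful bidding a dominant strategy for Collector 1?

No

Consider the case where Collector 2 bids 5 and Collector 3 bids 5.
Truthful bid 23: wins, pays 23, utility 23 - 23 = 0.
Bid 5 instead: wins, pays 5, utility 23 - 5 = 18.
Since 18 > 0, bidding 5 is strictly better here, so truthful bidding is not dominant.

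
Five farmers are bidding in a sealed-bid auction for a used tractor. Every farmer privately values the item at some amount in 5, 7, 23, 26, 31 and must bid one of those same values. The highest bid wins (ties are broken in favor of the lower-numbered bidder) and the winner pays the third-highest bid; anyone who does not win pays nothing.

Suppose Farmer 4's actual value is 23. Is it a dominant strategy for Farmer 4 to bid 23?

No

Consider the case where Farmer 1 bids 5, Farmer 2 bids 5, Farmer 3 bids 5 and Farmer 5 bids 26.
Truthful bid 23: loses, pays 0, utility 0.
Bid 26 instead: wins, pays 5, utility 23 - 5 = 18.
Since 18 > 0, bidding 26 is strictly better here, so truthful bidding is not dominant.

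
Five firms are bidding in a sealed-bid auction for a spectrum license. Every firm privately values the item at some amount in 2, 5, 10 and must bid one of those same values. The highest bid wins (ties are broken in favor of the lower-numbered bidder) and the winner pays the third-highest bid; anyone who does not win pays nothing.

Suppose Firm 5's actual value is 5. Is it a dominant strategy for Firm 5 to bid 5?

No

Consider the case where Firm 1 bids 2, Firm 2 bids 2, Firm 3 bids 2 and Firm 4 bids 5.
Truthful bid 5: loses, pays 0, utility 0.
Bid 10 instead: wins, pays 2, utility 5 - 2 = 3.
Since 3 > 0, bidding 10 is strictly better here, so truthful bidding is not dominant.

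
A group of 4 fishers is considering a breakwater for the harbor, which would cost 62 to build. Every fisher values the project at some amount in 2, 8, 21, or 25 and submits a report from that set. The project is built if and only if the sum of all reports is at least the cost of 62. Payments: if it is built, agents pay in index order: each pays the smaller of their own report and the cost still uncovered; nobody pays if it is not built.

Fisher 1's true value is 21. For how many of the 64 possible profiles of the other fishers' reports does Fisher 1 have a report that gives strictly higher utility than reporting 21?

17

Others report (8, 21, 25): truth gives 0; report 8 gives 13 > 0. Violating.
Others report (8, 25, 21): truth gives 0; report 8 gives 13 > 0. Violating.
Others report (8, 25, 25): truth gives 0; report 8 gives 13 > 0. Violating.
Others report (21, 8, 25): truth gives 0; report 8 gives 13 > 0. Violating.
Others report (2, 2, 2): truth gives 0; no alternative beats it.
Others report (2, 2, 8): truth gives 0; no alternative beats it.
(Checking all 64 profiles: 17 have a profitable deviation, 47 do not.)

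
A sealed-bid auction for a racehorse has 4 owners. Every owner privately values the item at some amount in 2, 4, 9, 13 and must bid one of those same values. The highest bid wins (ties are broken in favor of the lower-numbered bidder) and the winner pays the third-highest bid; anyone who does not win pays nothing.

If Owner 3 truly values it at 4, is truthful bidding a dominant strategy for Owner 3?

Consider the case where Owner 1 bids 2, Owner 2 bids 2 and Owner 4 bids 9.
Truthful bid 4: loses, pays 0, utility 0.
Bid 9 instead: wins, pays 2, utility 4 - 2 = 2.
Since 2 > 0, bidding 9 is strictly better here, so truthful bidding is not dominant.

No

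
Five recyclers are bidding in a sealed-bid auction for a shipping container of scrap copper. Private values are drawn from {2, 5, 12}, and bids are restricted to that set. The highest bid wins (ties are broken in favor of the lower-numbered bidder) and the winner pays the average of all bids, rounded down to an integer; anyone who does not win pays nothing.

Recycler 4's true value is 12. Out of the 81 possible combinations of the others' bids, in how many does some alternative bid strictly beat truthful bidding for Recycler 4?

Others bid (2, 2, 2, 2): truth gives 8; bid 5 gives 10 > 8. Violating.
Others bid (2, 2, 2, 5): truth gives 8; bid 5 gives 9 > 8. Violating.
Others bid (2, 2, 2, 12): truth gives 6; no alternative beats it.
Others bid (2, 2, 5, 2): truth gives 8; no alternative beats it.
(Checking all 81 profiles: 2 have a profitable deviation, 79 do not.)

2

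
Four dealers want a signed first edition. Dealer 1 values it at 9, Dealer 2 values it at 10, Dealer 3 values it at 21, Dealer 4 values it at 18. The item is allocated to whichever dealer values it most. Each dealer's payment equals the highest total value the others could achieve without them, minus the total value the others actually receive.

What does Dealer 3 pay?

18

Dealer 3 has the highest value and receives the item.
Without Dealer 3, the item would go to the next-highest value, 18, so the others could achieve 18.
With Dealer 3 present and winning, the others receive nothing, so their total is 0.
Payment = 18 - 0 = 18.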